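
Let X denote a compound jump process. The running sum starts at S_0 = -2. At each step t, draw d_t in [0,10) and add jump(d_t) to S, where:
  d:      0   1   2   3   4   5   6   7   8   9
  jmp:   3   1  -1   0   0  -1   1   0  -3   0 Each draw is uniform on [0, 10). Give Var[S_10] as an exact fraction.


Outcome values over d=0..9: [3, 1, -1, 0, 0, -1, 1, 0, -3, 0]
Σy = 0, Σy² = 22, M = 10
μ = 0/10 = 0,  σ² = 22/10 − (0)² = 11/5
Independent increments: Var[S_10] = 10·σ² = 10·(11/5) = 22

22


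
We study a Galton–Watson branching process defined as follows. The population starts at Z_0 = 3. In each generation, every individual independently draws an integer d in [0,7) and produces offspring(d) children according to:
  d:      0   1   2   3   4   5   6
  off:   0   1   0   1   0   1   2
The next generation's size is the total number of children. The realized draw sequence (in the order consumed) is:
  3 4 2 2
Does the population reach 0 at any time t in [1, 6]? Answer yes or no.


yes

gen 0: Z_0=3, draws=[3, 4, 2], offspring=[1, 0, 0], Z_1=1
gen 1: Z_1=1, draws=[2], offspring=[0], Z_2=0
gen 2: Z_2=0, draws=[], offspring=[], Z_3=0
gen 3: Z_3=0, draws=[], offspring=[], Z_4=0
gen 4: Z_4=0, draws=[], offspring=[], Z_5=0
gen 5: Z_5=0, draws=[], offspring=[], Z_6=0


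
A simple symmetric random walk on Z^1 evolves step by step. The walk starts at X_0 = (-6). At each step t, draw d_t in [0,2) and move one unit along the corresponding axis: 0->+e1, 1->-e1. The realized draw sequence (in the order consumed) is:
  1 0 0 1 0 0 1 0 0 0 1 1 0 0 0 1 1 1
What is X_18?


t=0: X=(-6), d=1 → -e1, X_1=(-7)
t=1: X=(-7), d=0 → +e1, X_2=(-6)
t=2: X=(-6), d=0 → +e1, X_3=(-5)
t=3: X=(-5), d=1 → -e1, X_4=(-6)
t=4: X=(-6), d=0 → +e1, X_5=(-5)
t=5: X=(-5), d=0 → +e1, X_6=(-4)
t=6: X=(-4), d=1 → -e1, X_7=(-5)
t=7: X=(-5), d=0 → +e1, X_8=(-4)
t=8: X=(-4), d=0 → +e1, X_9=(-3)
t=9: X=(-3), d=0 → +e1, X_10=(-2)
t=10: X=(-2), d=1 → -e1, X_11=(-3)
t=11: X=(-3), d=1 → -e1, X_12=(-4)
t=12: X=(-4), d=0 → +e1, X_13=(-3)
t=13: X=(-3), d=0 → +e1, X_14=(-2)
t=14: X=(-2), d=0 → +e1, X_15=(-1)
t=15: X=(-1), d=1 → -e1, X_16=(-2)
t=16: X=(-2), d=1 → -e1, X_17=(-3)
t=17: X=(-3), d=1 → -e1, X_18=(-4)

(-4)


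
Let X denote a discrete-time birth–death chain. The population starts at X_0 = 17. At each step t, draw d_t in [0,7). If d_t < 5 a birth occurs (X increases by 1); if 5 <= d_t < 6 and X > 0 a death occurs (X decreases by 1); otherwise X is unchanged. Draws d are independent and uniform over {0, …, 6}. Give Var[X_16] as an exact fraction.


X can drop by at most 1 per step and X_0 = 17 > T = 16, so X_t >= 17 − t >= 1 > 0 for every t <= 16: the floor at 0 (the 'and X > 0' condition) never binds. Hence X_16 = X_0 + Σ_{t<16} Y_t with i.i.d. increments Y_t = y(d_t) ∈ {+1, −1, 0}.
Outcome values over d=0..6: [1, 1, 1, 1, 1, -1, 0]
Σy = 4, Σy² = 6, M = 7
μ = 4/7 = 4/7,  σ² = 6/7 − (4/7)² = 26/49
Independent increments: Var[X_16] = 16·σ² = 16·(26/49) = 416/49

416/49


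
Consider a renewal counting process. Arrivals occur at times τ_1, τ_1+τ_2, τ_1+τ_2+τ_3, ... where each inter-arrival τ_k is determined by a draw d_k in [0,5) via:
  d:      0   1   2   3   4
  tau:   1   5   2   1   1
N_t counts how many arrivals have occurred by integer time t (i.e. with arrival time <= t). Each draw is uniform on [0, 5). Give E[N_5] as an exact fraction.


Inter-arrival values over d=0..4: [1, 5, 2, 1, 1]
Each d has probability 1/5, so the pmf of τ is: f(1) = 3/5, f(2) = 1/5, f(5) = 1/5
Renewal equation for m(n) = E[N_n]: condition on τ_1 = k (if k <= n, one arrival plus a fresh copy on the remaining n−k steps): m(n) = F(n) + Σ_{k<=n} f(k)·m(n−k), where F(n) = P(τ <= n) and m(0) = 0
m(1) = F(1) = 3/5
m(2) = F(2) + f(1)·m(1) = 4/5 + 3/5·3/5 = 29/25
m(3) = F(3) + f(1)·m(2) + f(2)·m(1) = 4/5 + 3/5·29/25 + 1/5·3/5 = 202/125
m(4) = F(4) + f(1)·m(3) + f(2)·m(2) = 4/5 + 3/5·202/125 + 1/5·29/25 = 1251/625
m(5) = F(5) + f(1)·m(4) + f(2)·m(3) = 1 + 3/5·1251/625 + 1/5·202/125 = 7888/3125
E[N_5] = m(5) = 7888/3125

7888/3125


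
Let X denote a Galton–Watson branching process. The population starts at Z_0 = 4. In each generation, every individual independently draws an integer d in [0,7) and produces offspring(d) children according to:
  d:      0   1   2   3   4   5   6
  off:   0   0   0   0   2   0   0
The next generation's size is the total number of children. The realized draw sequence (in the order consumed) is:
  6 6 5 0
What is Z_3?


gen 0: Z_0=4, draws=[6, 6, 5, 0], offspring=[0, 0, 0, 0], Z_1=0
gen 1: Z_1=0, draws=[], offspring=[], Z_2=0
gen 2: Z_2=0, draws=[], offspring=[], Z_3=0

0


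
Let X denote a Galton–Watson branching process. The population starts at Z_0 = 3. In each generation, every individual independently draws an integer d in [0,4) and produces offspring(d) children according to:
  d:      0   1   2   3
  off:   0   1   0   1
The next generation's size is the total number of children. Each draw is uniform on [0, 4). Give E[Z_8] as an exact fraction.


3/256

Outcome values over d=0..3: [0, 1, 0, 1]
Σy = 2, Σy² = 2, M = 4
μ = 2/4 = 1/2,  σ² = 2/4 − (1/2)² = 1/4
E[Z_0] = 3
E[Z_1] = 1/2·E[Z_0] = 3/2
E[Z_2] = 1/2·E[Z_1] = 3/4
E[Z_3] = 1/2·E[Z_2] = 3/8
E[Z_4] = 1/2·E[Z_3] = 3/16
E[Z_5] = 1/2·E[Z_4] = 3/32
E[Z_6] = 1/2·E[Z_5] = 3/64
E[Z_7] = 1/2·E[Z_6] = 3/128
E[Z_8] = 1/2·E[Z_7] = 3/256


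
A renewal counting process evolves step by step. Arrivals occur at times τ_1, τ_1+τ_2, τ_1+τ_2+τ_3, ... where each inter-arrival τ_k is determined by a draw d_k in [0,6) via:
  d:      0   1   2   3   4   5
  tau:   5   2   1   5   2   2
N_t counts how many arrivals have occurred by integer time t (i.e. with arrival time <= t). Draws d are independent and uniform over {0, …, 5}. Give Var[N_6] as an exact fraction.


Inter-arrival values over d=0..5: [5, 2, 1, 5, 2, 2]
Each d has probability 1/6, so the pmf of τ is: f(1) = 1/6, f(2) = 1/2, f(5) = 1/3
Let p_n(j) = P(N_n = j), with p_0 = [1]. Condition on τ_1: p_n(0) = P(τ > n), and for j >= 1, p_n(j) = Σ_{k<=n} f(k)·p_{n−k}(j−1)
p_1 = [5/6, 1/6]  (j = 0..1)
p_2 = [1/3, 23/36, 1/36]  (j = 0..2)
p_3 = [1/3, 17/36, 41/216, 1/216]  (j = 0..3)
p_4 = [1/3, 2/9, 43/108, 59/1296, 1/1296]  (j = 0..4)
p_5 = [0, 5/9, 59/216, 209/1296, 77/7776, 1/7776]  (j = 0..5)
p_6 = [0, 4/9, 7/27, 317/1296, 193/3888, 95/46656, 1/46656]  (j = 0..6)
E[N_6] = Σ j·p_6(j) = 88909/46656;  E[N_6²] = Σ j²·p_6(j) = 211295/46656
Var[N_6] = 211295/46656 − (88909/46656)² = 1953369239/2176782336

1953369239/2176782336


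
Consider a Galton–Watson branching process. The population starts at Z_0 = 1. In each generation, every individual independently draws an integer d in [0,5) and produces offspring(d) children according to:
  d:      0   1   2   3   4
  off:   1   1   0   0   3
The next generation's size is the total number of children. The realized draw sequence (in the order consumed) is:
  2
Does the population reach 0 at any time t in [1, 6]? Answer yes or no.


gen 0: Z_0=1, draws=[2], offspring=[0], Z_1=0
gen 1: Z_1=0, draws=[], offspring=[], Z_2=0
gen 2: Z_2=0, draws=[], offspring=[], Z_3=0
gen 3: Z_3=0, draws=[], offspring=[], Z_4=0
gen 4: Z_4=0, draws=[], offspring=[], Z_5=0
gen 5: Z_5=0, draws=[], offspring=[], Z_6=0

yes


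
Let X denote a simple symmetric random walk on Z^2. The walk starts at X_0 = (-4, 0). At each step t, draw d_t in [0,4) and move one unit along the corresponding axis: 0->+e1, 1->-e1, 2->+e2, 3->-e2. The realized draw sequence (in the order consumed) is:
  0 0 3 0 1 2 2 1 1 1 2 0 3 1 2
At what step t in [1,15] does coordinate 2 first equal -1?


t=0: X=(-4, 0), d=0 → +e1, X_1=(-3, 0)
t=1: X=(-3, 0), d=0 → +e1, X_2=(-2, 0)
t=2: X=(-2, 0), d=3 → -e2, X_3=(-2, -1)
t=3: X=(-2, -1), d=0 → +e1, X_4=(-1, -1)
t=4: X=(-1, -1), d=1 → -e1, X_5=(-2, -1)
t=5: X=(-2, -1), d=2 → +e2, X_6=(-2, 0)
t=6: X=(-2, 0), d=2 → +e2, X_7=(-2, 1)
t=7: X=(-2, 1), d=1 → -e1, X_8=(-3, 1)
t=8: X=(-3, 1), d=1 → -e1, X_9=(-4, 1)
t=9: X=(-4, 1), d=1 → -e1, X_10=(-5, 1)
t=10: X=(-5, 1), d=2 → +e2, X_11=(-5, 2)
t=11: X=(-5, 2), d=0 → +e1, X_12=(-4, 2)
t=12: X=(-4, 2), d=3 → -e2, X_13=(-4, 1)
t=13: X=(-4, 1), d=1 → -e1, X_14=(-5, 1)
t=14: X=(-5, 1), d=2 → +e2, X_15=(-5, 2)

3


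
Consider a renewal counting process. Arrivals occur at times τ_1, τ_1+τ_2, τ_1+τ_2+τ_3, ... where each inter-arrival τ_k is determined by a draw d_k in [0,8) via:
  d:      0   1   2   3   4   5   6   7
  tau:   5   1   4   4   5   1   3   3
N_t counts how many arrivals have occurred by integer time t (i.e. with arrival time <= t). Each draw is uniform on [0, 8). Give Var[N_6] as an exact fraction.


Inter-arrival values over d=0..7: [5, 1, 4, 4, 5, 1, 3, 3]
Each d has probability 1/8, so the pmf of τ is: f(1) = 1/4, f(3) = 1/4, f(4) = 1/4, f(5) = 1/4
Let p_n(j) = P(N_n = j), with p_0 = [1]. Condition on τ_1: p_n(0) = P(τ > n), and for j >= 1, p_n(j) = Σ_{k<=n} f(k)·p_{n−k}(j−1)
p_1 = [3/4, 1/4]  (j = 0..1)
p_2 = [3/4, 3/16, 1/16]  (j = 0..2)
p_3 = [1/2, 7/16, 3/64, 1/64]  (j = 0..3)
p_4 = [1/4, 9/16, 11/64, 3/256, 1/256]  (j = 0..4)
p_5 = [0, 11/16, 1/4, 15/256, 3/1024, 1/1024]  (j = 0..5)
p_6 = [0, 1/2, 25/64, 23/256, 19/1024, 3/4096, 1/4096]  (j = 0..6)
E[N_6] = Σ j·p_6(j) = 6677/4096;  E[N_6²] = Σ j²·p_6(j) = 13087/4096
Var[N_6] = 13087/4096 − (6677/4096)² = 9022023/16777216

9022023/16777216


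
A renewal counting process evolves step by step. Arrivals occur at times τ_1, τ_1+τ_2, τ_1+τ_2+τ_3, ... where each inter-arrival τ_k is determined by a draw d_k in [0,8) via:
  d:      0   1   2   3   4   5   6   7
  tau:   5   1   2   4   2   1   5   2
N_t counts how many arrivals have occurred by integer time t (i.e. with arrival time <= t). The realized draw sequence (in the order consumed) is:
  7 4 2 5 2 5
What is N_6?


3

draw d_1=7: τ_1=2, arrival time A_1=2
draw d_2=4: τ_2=2, arrival time A_2=4
draw d_3=2: τ_3=2, arrival time A_3=6
draw d_4=5: τ_4=1, arrival time A_4=7
draw d_5=2: τ_5=2, arrival time A_5=9
draw d_6=5: τ_6=1, arrival time A_6=10
N_t over t=0..6: 0:0 1:0 2:1 3:1 4:2 5:2 6:3


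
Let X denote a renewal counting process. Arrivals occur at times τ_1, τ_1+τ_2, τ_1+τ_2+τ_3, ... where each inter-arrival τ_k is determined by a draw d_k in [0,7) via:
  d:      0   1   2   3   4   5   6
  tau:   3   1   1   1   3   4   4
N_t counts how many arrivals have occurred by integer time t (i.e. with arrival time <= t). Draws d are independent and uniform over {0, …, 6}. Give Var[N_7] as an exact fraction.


Inter-arrival values over d=0..6: [3, 1, 1, 1, 3, 4, 4]
Each d has probability 1/7, so the pmf of τ is: f(1) = 3/7, f(3) = 2/7, f(4) = 2/7
Let p_n(j) = P(N_n = j), with p_0 = [1]. Condition on τ_1: p_n(0) = P(τ > n), and for j >= 1, p_n(j) = Σ_{k<=n} f(k)·p_{n−k}(j−1)
p_1 = [4/7, 3/7]  (j = 0..1)
p_2 = [4/7, 12/49, 9/49]  (j = 0..2)
p_3 = [2/7, 26/49, 36/343, 27/343]  (j = 0..3)
p_4 = [0, 4/7, 120/343, 108/2401, 81/2401]  (j = 0..4)
p_5 = [0, 16/49, 150/343, 486/2401, 324/16807, 243/16807]  (j = 0..5)
p_6 = [0, 12/49, 124/343, 648/2401, 1836/16807, 972/117649, 729/117649]  (j = 0..6)
p_7 = [0, 4/49, 144/343, 684/2401, 2538/16807, 6642/117649, 2916/823543, 2187/823543]  (j = 0..7)
E[N_7] = Σ j·p_7(j) = 2225275/823543;  E[N_7²] = Σ j²·p_7(j) = 6925993/823543
Var[N_7] = 6925993/823543 − (2225275/823543)² = 752004227574/678223072849

752004227574/678223072849


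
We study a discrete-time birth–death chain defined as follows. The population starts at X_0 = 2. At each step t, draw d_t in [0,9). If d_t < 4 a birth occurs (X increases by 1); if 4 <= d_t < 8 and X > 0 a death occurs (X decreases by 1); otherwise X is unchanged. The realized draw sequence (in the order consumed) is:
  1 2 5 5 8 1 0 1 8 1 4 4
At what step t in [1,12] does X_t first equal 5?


t=0: X=2, d=1 → birth, X_1=3
t=1: X=3, d=2 → birth, X_2=4
t=2: X=4, d=5 → death, X_3=3
t=3: X=3, d=5 → death, X_4=2
t=4: X=2, d=8 → hold, X_5=2
t=5: X=2, d=1 → birth, X_6=3
t=6: X=3, d=0 → birth, X_7=4
t=7: X=4, d=1 → birth, X_8=5
t=8: X=5, d=8 → hold, X_9=5
t=9: X=5, d=1 → birth, X_10=6
t=10: X=6, d=4 → death, X_11=5
t=11: X=5, d=4 → death, X_12=4

8


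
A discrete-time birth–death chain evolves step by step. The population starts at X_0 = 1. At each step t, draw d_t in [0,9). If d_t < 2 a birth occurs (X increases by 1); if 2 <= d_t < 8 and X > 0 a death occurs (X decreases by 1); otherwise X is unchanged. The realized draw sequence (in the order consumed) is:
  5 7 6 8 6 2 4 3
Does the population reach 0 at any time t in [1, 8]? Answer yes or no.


yes

t=0: X=1, d=5 → death, X_1=0
t=1: X=0, d=7 → hold, X_2=0
t=2: X=0, d=6 → hold, X_3=0
t=3: X=0, d=8 → hold, X_4=0
t=4: X=0, d=6 → hold, X_5=0
t=5: X=0, d=2 → hold, X_6=0
t=6: X=0, d=4 → hold, X_7=0
t=7: X=0, d=3 → hold, X_8=0


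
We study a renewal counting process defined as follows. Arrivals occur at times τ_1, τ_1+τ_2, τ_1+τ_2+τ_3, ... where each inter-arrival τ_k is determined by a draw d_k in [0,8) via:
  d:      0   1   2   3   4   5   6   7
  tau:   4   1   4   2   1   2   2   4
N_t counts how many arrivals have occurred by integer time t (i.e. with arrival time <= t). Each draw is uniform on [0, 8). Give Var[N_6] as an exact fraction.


Inter-arrival values over d=0..7: [4, 1, 4, 2, 1, 2, 2, 4]
Each d has probability 1/8, so the pmf of τ is: f(1) = 1/4, f(2) = 3/8, f(4) = 3/8
Let p_n(j) = P(N_n = j), with p_0 = [1]. Condition on τ_1: p_n(0) = P(τ > n), and for j >= 1, p_n(j) = Σ_{k<=n} f(k)·p_{n−k}(j−1)
p_1 = [3/4, 1/4]  (j = 0..1)
p_2 = [3/8, 9/16, 1/16]  (j = 0..2)
p_3 = [3/8, 3/8, 15/64, 1/64]  (j = 0..3)
p_4 = [0, 39/64, 39/128, 21/256, 1/256]  (j = 0..4)
p_5 = [0, 27/64, 99/256, 21/128, 27/1024, 1/1024]  (j = 0..5)
p_6 = [0, 9/64, 279/512, 15/64, 147/2048, 33/4096, 1/4096]  (j = 0..6)
E[N_6] = Σ j·p_6(j) = 9267/4096;  E[N_6²] = Σ j²·p_6(j) = 23709/4096
Var[N_6] = 23709/4096 − (9267/4096)² = 11234775/16777216

11234775/16777216


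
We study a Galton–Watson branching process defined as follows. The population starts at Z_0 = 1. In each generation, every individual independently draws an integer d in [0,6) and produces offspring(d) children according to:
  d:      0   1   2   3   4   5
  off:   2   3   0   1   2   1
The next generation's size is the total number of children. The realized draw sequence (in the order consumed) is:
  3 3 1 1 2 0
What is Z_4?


gen 0: Z_0=1, draws=[3], offspring=[1], Z_1=1
gen 1: Z_1=1, draws=[3], offspring=[1], Z_2=1
gen 2: Z_2=1, draws=[1], offspring=[3], Z_3=3
gen 3: Z_3=3, draws=[1, 2, 0], offspring=[3, 0, 2], Z_4=5

5


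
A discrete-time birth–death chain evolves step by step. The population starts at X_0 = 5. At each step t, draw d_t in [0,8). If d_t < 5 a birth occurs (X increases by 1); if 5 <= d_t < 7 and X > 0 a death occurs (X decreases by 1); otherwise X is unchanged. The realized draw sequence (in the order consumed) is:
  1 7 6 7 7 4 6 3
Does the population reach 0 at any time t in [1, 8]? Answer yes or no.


t=0: X=5, d=1 → birth, X_1=6
t=1: X=6, d=7 → hold, X_2=6
t=2: X=6, d=6 → death, X_3=5
t=3: X=5, d=7 → hold, X_4=5
t=4: X=5, d=7 → hold, X_5=5
t=5: X=5, d=4 → birth, X_6=6
t=6: X=6, d=6 → death, X_7=5
t=7: X=5, d=3 → birth, X_8=6

no


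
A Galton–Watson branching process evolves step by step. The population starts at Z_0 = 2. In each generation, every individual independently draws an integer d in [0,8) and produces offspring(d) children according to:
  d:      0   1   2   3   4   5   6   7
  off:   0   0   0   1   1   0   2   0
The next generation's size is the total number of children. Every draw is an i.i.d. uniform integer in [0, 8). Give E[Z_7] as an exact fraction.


Outcome values over d=0..7: [0, 0, 0, 1, 1, 0, 2, 0]
Σy = 4, Σy² = 6, M = 8
μ = 4/8 = 1/2,  σ² = 6/8 − (1/2)² = 1/2
E[Z_0] = 2
E[Z_1] = 1/2·E[Z_0] = 1
E[Z_2] = 1/2·E[Z_1] = 1/2
E[Z_3] = 1/2·E[Z_2] = 1/4
E[Z_4] = 1/2·E[Z_3] = 1/8
E[Z_5] = 1/2·E[Z_4] = 1/16
E[Z_6] = 1/2·E[Z_5] = 1/32
E[Z_7] = 1/2·E[Z_6] = 1/64

1/64


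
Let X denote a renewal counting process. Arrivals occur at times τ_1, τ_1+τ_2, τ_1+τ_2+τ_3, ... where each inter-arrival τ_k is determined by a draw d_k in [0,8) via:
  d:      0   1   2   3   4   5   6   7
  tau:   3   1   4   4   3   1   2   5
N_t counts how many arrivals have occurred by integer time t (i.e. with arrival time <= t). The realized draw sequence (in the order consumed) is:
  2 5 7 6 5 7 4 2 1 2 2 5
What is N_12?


draw d_1=2: τ_1=4, arrival time A_1=4
draw d_2=5: τ_2=1, arrival time A_2=5
draw d_3=7: τ_3=5, arrival time A_3=10
draw d_4=6: τ_4=2, arrival time A_4=12
draw d_5=5: τ_5=1, arrival time A_5=13
draw d_6=7: τ_6=5, arrival time A_6=18
draw d_7=4: τ_7=3, arrival time A_7=21
draw d_8=2: τ_8=4, arrival time A_8=25
draw d_9=1: τ_9=1, arrival time A_9=26
draw d_10=2: τ_10=4, arrival time A_10=30
draw d_11=2: τ_11=4, arrival time A_11=34
draw d_12=5: τ_12=1, arrival time A_12=35
N_t over t=0..12: 0:0 1:0 2:0 3:0 4:1 5:2 6:2 7:2 8:2 9:2 10:3 11:3 12:4

4


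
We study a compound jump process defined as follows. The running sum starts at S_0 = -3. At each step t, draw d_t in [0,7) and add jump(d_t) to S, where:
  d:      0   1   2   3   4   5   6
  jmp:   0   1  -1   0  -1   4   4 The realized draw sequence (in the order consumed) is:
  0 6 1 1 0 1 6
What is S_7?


t=0: S=-3, d=0, jump=0, S_1=-3
t=1: S=-3, d=6, jump=4, S_2=1
t=2: S=1, d=1, jump=1, S_3=2
t=3: S=2, d=1, jump=1, S_4=3
t=4: S=3, d=0, jump=0, S_5=3
t=5: S=3, d=1, jump=1, S_6=4
t=6: S=4, d=6, jump=4, S_7=8

8


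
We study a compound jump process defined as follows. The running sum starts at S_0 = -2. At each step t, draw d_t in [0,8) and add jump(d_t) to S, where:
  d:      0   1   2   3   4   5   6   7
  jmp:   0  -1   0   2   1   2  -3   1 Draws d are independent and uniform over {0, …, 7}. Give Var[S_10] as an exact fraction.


Outcome values over d=0..7: [0, -1, 0, 2, 1, 2, -3, 1]
Σy = 2, Σy² = 20, M = 8
μ = 2/8 = 1/4,  σ² = 20/8 − (1/4)² = 39/16
Independent increments: Var[S_10] = 10·σ² = 10·(39/16) = 195/8

195/8


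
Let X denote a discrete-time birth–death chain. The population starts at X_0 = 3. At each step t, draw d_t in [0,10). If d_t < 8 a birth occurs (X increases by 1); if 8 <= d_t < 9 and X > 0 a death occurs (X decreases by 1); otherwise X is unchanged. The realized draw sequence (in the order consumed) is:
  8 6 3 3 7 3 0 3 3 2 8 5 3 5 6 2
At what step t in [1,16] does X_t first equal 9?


8

t=0: X=3, d=8 → death, X_1=2
t=1: X=2, d=6 → birth, X_2=3
t=2: X=3, d=3 → birth, X_3=4
t=3: X=4, d=3 → birth, X_4=5
t=4: X=5, d=7 → birth, X_5=6
t=5: X=6, d=3 → birth, X_6=7
t=6: X=7, d=0 → birth, X_7=8
t=7: X=8, d=3 → birth, X_8=9
t=8: X=9, d=3 → birth, X_9=10
t=9: X=10, d=2 → birth, X_10=11
t=10: X=11, d=8 → death, X_11=10
t=11: X=10, d=5 → birth, X_12=11
t=12: X=11, d=3 → birth, X_13=12
t=13: X=12, d=5 → birth, X_14=13
t=14: X=13, d=6 → birth, X_15=14
t=15: X=14, d=2 → birth, X_16=15


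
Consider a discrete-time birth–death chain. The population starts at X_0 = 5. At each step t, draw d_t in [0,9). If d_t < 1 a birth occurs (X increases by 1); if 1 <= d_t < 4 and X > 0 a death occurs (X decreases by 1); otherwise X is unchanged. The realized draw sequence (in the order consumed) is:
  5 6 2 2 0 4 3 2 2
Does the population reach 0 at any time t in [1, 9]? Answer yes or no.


no

t=0: X=5, d=5 → hold, X_1=5
t=1: X=5, d=6 → hold, X_2=5
t=2: X=5, d=2 → death, X_3=4
t=3: X=4, d=2 → death, X_4=3
t=4: X=3, d=0 → birth, X_5=4
t=5: X=4, d=4 → hold, X_6=4
t=6: X=4, d=3 → death, X_7=3
t=7: X=3, d=2 → death, X_8=2
t=8: X=2, d=2 → death, X_9=1


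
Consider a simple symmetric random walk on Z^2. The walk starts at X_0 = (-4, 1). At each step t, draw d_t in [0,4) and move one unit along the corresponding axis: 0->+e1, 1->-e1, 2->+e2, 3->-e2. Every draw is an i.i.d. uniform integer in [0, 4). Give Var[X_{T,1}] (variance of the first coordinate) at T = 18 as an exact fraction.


Outcome values over d=0..3: [1, -1, 0, 0]
Σy = 0, Σy² = 2, M = 4
μ = 0/4 = 0,  σ² = 2/4 − (0)² = 1/2
Independent increments: Var[X_18] = 18·σ² = 18·(1/2) = 9

9


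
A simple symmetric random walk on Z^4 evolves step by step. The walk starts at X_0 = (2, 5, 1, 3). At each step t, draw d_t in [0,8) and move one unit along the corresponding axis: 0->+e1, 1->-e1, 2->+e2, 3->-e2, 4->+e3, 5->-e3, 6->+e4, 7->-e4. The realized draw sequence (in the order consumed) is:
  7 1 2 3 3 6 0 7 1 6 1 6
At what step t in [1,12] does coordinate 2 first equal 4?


5

t=0: X=(2, 5, 1, 3), d=7 → -e4, X_1=(2, 5, 1, 2)
t=1: X=(2, 5, 1, 2), d=1 → -e1, X_2=(1, 5, 1, 2)
t=2: X=(1, 5, 1, 2), d=2 → +e2, X_3=(1, 6, 1, 2)
t=3: X=(1, 6, 1, 2), d=3 → -e2, X_4=(1, 5, 1, 2)
t=4: X=(1, 5, 1, 2), d=3 → -e2, X_5=(1, 4, 1, 2)
t=5: X=(1, 4, 1, 2), d=6 → +e4, X_6=(1, 4, 1, 3)
t=6: X=(1, 4, 1, 3), d=0 → +e1, X_7=(2, 4, 1, 3)
t=7: X=(2, 4, 1, 3), d=7 → -e4, X_8=(2, 4, 1, 2)
t=8: X=(2, 4, 1, 2), d=1 → -e1, X_9=(1, 4, 1, 2)
t=9: X=(1, 4, 1, 2), d=6 → +e4, X_10=(1, 4, 1, 3)
t=10: X=(1, 4, 1, 3), d=1 → -e1, X_11=(0, 4, 1, 3)
t=11: X=(0, 4, 1, 3), d=6 → +e4, X_12=(0, 4, 1, 4)


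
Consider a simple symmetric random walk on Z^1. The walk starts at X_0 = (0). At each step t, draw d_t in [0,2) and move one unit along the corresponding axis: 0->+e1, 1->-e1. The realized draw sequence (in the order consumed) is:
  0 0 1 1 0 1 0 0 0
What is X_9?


(3)

t=0: X=(0), d=0 → +e1, X_1=(1)
t=1: X=(1), d=0 → +e1, X_2=(2)
t=2: X=(2), d=1 → -e1, X_3=(1)
t=3: X=(1), d=1 → -e1, X_4=(0)
t=4: X=(0), d=0 → +e1, X_5=(1)
t=5: X=(1), d=1 → -e1, X_6=(0)
t=6: X=(0), d=0 → +e1, X_7=(1)
t=7: X=(1), d=0 → +e1, X_8=(2)
t=8: X=(2), d=0 → +e1, X_9=(3)


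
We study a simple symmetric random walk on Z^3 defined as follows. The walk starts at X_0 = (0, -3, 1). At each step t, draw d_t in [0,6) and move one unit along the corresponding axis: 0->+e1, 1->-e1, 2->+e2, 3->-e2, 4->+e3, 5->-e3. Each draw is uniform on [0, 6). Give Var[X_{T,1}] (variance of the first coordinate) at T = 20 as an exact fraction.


20/3

Outcome values over d=0..5: [1, -1, 0, 0, 0, 0]
Σy = 0, Σy² = 2, M = 6
μ = 0/6 = 0,  σ² = 2/6 − (0)² = 1/3
Independent increments: Var[X_20] = 20·σ² = 20·(1/3) = 20/3


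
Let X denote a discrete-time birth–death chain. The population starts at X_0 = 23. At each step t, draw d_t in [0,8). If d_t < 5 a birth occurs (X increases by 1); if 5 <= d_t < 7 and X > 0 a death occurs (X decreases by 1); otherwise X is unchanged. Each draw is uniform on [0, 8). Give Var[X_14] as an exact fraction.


329/32

X can drop by at most 1 per step and X_0 = 23 > T = 14, so X_t >= 23 − t >= 9 > 0 for every t <= 14: the floor at 0 (the 'and X > 0' condition) never binds. Hence X_14 = X_0 + Σ_{t<14} Y_t with i.i.d. increments Y_t = y(d_t) ∈ {+1, −1, 0}.
Outcome values over d=0..7: [1, 1, 1, 1, 1, -1, -1, 0]
Σy = 3, Σy² = 7, M = 8
μ = 3/8 = 3/8,  σ² = 7/8 − (3/8)² = 47/64
Independent increments: Var[X_14] = 14·σ² = 14·(47/64) = 329/32


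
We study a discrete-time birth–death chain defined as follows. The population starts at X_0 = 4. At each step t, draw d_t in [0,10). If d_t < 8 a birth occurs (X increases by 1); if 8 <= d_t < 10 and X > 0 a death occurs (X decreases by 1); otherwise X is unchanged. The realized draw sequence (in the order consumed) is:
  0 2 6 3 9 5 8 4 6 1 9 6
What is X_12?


t=0: X=4, d=0 → birth, X_1=5
t=1: X=5, d=2 → birth, X_2=6
t=2: X=6, d=6 → birth, X_3=7
t=3: X=7, d=3 → birth, X_4=8
t=4: X=8, d=9 → death, X_5=7
t=5: X=7, d=5 → birth, X_6=8
t=6: X=8, d=8 → death, X_7=7
t=7: X=7, d=4 → birth, X_8=8
t=8: X=8, d=6 → birth, X_9=9
t=9: X=9, d=1 → birth, X_10=10
t=10: X=10, d=9 → death, X_11=9
t=11: X=9, d=6 → birth, X_12=10

10


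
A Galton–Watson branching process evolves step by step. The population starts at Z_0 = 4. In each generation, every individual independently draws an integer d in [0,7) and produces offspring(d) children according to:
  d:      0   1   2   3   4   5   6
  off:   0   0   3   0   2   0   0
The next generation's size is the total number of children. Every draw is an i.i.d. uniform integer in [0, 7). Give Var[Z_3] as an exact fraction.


719400/117649

Outcome values over d=0..6: [0, 0, 3, 0, 2, 0, 0]
Σy = 5, Σy² = 13, M = 7
μ = 5/7 = 5/7,  σ² = 13/7 − (5/7)² = 66/49
V_0 = 0, E_0 = 4
V_1 = 66/49·E_0 + (5/7)²·V_0 = 264/49;  E_1 = 20/7
V_2 = 66/49·E_1 + (5/7)²·V_1 = 15840/2401;  E_2 = 100/49
V_3 = 66/49·E_2 + (5/7)²·V_2 = 719400/117649;  E_3 = 500/343


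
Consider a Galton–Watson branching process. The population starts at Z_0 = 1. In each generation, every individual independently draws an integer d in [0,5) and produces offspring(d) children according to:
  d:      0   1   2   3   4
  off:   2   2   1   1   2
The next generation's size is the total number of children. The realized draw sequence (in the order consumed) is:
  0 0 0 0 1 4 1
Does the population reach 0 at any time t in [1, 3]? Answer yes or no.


no

gen 0: Z_0=1, draws=[0], offspring=[2], Z_1=2
gen 1: Z_1=2, draws=[0, 0], offspring=[2, 2], Z_2=4
gen 2: Z_2=4, draws=[0, 1, 4, 1], offspring=[2, 2, 2, 2], Z_3=8


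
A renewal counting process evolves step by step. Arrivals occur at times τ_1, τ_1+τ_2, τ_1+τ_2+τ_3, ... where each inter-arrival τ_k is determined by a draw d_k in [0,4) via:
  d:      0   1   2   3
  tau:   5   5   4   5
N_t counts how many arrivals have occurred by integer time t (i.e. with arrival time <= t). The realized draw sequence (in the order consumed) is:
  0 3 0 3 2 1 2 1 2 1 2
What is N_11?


2

draw d_1=0: τ_1=5, arrival time A_1=5
draw d_2=3: τ_2=5, arrival time A_2=10
draw d_3=0: τ_3=5, arrival time A_3=15
draw d_4=3: τ_4=5, arrival time A_4=20
draw d_5=2: τ_5=4, arrival time A_5=24
draw d_6=1: τ_6=5, arrival time A_6=29
draw d_7=2: τ_7=4, arrival time A_7=33
draw d_8=1: τ_8=5, arrival time A_8=38
draw d_9=2: τ_9=4, arrival time A_9=42
draw d_10=1: τ_10=5, arrival time A_10=47
draw d_11=2: τ_11=4, arrival time A_11=51
N_t over t=0..11: 0:0 1:0 2:0 3:0 4:0 5:1 6:1 7:1 8:1 9:1 10:2 11:2


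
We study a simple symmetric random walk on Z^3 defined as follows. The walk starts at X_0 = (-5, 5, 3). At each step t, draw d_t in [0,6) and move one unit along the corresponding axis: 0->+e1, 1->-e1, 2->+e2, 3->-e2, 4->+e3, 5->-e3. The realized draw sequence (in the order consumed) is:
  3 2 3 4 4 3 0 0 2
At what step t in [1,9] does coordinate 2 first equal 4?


1

t=0: X=(-5, 5, 3), d=3 → -e2, X_1=(-5, 4, 3)
t=1: X=(-5, 4, 3), d=2 → +e2, X_2=(-5, 5, 3)
t=2: X=(-5, 5, 3), d=3 → -e2, X_3=(-5, 4, 3)
t=3: X=(-5, 4, 3), d=4 → +e3, X_4=(-5, 4, 4)
t=4: X=(-5, 4, 4), d=4 → +e3, X_5=(-5, 4, 5)
t=5: X=(-5, 4, 5), d=3 → -e2, X_6=(-5, 3, 5)
t=6: X=(-5, 3, 5), d=0 → +e1, X_7=(-4, 3, 5)
t=7: X=(-4, 3, 5), d=0 → +e1, X_8=(-3, 3, 5)
t=8: X=(-3, 3, 5), d=2 → +e2, X_9=(-3, 4, 5)


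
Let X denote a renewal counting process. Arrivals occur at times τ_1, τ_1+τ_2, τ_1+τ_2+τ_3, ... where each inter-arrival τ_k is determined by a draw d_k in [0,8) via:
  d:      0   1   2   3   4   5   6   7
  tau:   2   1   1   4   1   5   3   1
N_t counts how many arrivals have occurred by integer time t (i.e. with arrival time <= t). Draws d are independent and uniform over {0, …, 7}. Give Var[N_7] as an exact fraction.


26063/16384

Inter-arrival values over d=0..7: [2, 1, 1, 4, 1, 5, 3, 1]
Each d has probability 1/8, so the pmf of τ is: f(1) = 1/2, f(2) = 1/8, f(3) = 1/8, f(4) = 1/8, f(5) = 1/8
Let p_n(j) = P(N_n = j), with p_0 = [1]. Condition on τ_1: p_n(0) = P(τ > n), and for j >= 1, p_n(j) = Σ_{k<=n} f(k)·p_{n−k}(j−1)
p_1 = [1/2, 1/2]  (j = 0..1)
p_2 = [3/8, 3/8, 1/4]  (j = 0..2)
p_3 = [1/4, 3/8, 1/4, 1/8]  (j = 0..3)
p_4 = [1/8, 23/64, 19/64, 5/32, 1/16]  (j = 0..4)
p_5 = [0, 21/64, 43/128, 27/128, 3/32, 1/32]  (j = 0..5)
p_6 = [0, 5/32, 187/512, 137/512, 9/64, 7/128, 1/64]  (j = 0..6)
p_7 = [0, 3/32, 33/128, 83/256, 25/128, 23/256, 1/32, 1/128]  (j = 0..7)
E[N_7] = Σ j·p_7(j) = 391/128;  E[N_7²] = Σ j²·p_7(j) = 699/64
Var[N_7] = 699/64 − (391/128)² = 26063/16384


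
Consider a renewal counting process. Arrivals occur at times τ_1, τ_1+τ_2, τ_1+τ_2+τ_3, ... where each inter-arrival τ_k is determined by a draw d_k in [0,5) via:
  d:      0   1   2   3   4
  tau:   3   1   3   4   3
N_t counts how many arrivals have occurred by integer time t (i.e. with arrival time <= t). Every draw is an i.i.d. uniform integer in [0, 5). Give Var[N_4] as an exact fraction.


89114/390625

Inter-arrival values over d=0..4: [3, 1, 3, 4, 3]
Each d has probability 1/5, so the pmf of τ is: f(1) = 1/5, f(3) = 3/5, f(4) = 1/5
Let p_n(j) = P(N_n = j), with p_0 = [1]. Condition on τ_1: p_n(0) = P(τ > n), and for j >= 1, p_n(j) = Σ_{k<=n} f(k)·p_{n−k}(j−1)
p_1 = [4/5, 1/5]  (j = 0..1)
p_2 = [4/5, 4/25, 1/25]  (j = 0..2)
p_3 = [1/5, 19/25, 4/125, 1/125]  (j = 0..3)
p_4 = [0, 18/25, 34/125, 4/625, 1/625]  (j = 0..4)
E[N_4] = Σ j·p_4(j) = 806/625;  E[N_4²] = Σ j²·p_4(j) = 1182/625
Var[N_4] = 1182/625 − (806/625)² = 89114/390625


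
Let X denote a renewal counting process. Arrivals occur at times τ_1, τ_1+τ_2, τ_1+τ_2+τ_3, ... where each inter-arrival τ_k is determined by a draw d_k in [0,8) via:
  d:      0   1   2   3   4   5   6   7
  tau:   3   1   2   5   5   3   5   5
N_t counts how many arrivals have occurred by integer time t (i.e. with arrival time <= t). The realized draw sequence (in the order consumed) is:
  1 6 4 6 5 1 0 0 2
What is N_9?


2

draw d_1=1: τ_1=1, arrival time A_1=1
draw d_2=6: τ_2=5, arrival time A_2=6
draw d_3=4: τ_3=5, arrival time A_3=11
draw d_4=6: τ_4=5, arrival time A_4=16
draw d_5=5: τ_5=3, arrival time A_5=19
draw d_6=1: τ_6=1, arrival time A_6=20
draw d_7=0: τ_7=3, arrival time A_7=23
draw d_8=0: τ_8=3, arrival time A_8=26
draw d_9=2: τ_9=2, arrival time A_9=28
N_t over t=0..9: 0:0 1:1 2:1 3:1 4:1 5:1 6:2 7:2 8:2 9:2


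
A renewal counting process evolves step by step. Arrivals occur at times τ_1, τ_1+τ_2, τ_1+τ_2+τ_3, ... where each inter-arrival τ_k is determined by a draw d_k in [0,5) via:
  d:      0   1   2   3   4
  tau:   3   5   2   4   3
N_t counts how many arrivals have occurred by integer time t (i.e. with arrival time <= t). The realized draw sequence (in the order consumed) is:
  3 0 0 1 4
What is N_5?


1

draw d_1=3: τ_1=4, arrival time A_1=4
draw d_2=0: τ_2=3, arrival time A_2=7
draw d_3=0: τ_3=3, arrival time A_3=10
draw d_4=1: τ_4=5, arrival time A_4=15
draw d_5=4: τ_5=3, arrival time A_5=18
N_t over t=0..5: 0:0 1:0 2:0 3:0 4:1 5:1


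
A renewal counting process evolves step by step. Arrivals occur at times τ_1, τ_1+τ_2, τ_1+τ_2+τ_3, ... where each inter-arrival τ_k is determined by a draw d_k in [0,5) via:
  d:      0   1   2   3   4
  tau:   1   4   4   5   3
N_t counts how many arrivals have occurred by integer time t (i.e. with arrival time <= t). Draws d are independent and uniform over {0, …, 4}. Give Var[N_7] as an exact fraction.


Inter-arrival values over d=0..4: [1, 4, 4, 5, 3]
Each d has probability 1/5, so the pmf of τ is: f(1) = 1/5, f(3) = 1/5, f(4) = 2/5, f(5) = 1/5
Let p_n(j) = P(N_n = j), with p_0 = [1]. Condition on τ_1: p_n(0) = P(τ > n), and for j >= 1, p_n(j) = Σ_{k<=n} f(k)·p_{n−k}(j−1)
p_1 = [4/5, 1/5]  (j = 0..1)
p_2 = [4/5, 4/25, 1/25]  (j = 0..2)
p_3 = [3/5, 9/25, 4/125, 1/125]  (j = 0..3)
p_4 = [1/5, 17/25, 14/125, 4/625, 1/625]  (j = 0..4)
p_5 = [0, 18/25, 31/125, 19/625, 4/3125, 1/3125]  (j = 0..5)
p_6 = [0, 3/5, 8/25, 9/125, 24/3125, 4/15625, 1/15625]  (j = 0..6)
p_7 = [0, 11/25, 54/125, 67/625, 59/3125, 29/15625, 4/78125, 1/78125]  (j = 0..7)
E[N_7] = Σ j·p_7(j) = 133656/78125;  E[N_7²] = Σ j²·p_7(j) = 272168/78125
Var[N_7] = 272168/78125 − (133656/78125)² = 3399198664/6103515625

3399198664/6103515625


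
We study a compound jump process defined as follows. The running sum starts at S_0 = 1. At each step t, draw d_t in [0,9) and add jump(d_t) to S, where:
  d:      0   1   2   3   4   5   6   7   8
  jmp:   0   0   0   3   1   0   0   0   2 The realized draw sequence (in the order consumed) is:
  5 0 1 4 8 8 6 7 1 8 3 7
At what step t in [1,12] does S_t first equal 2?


4

t=0: S=1, d=5, jump=0, S_1=1
t=1: S=1, d=0, jump=0, S_2=1
t=2: S=1, d=1, jump=0, S_3=1
t=3: S=1, d=4, jump=1, S_4=2
t=4: S=2, d=8, jump=2, S_5=4
t=5: S=4, d=8, jump=2, S_6=6
t=6: S=6, d=6, jump=0, S_7=6
t=7: S=6, d=7, jump=0, S_8=6
t=8: S=6, d=1, jump=0, S_9=6
t=9: S=6, d=8, jump=2, S_10=8
t=10: S=8, d=3, jump=3, S_11=11
t=11: S=11, d=7, jump=0, S_12=11


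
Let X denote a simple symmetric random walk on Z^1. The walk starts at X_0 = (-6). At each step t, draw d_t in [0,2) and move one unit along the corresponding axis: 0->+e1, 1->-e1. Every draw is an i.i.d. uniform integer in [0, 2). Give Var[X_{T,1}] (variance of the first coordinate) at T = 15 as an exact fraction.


15

Outcome values over d=0..1: [1, -1]
Σy = 0, Σy² = 2, M = 2
μ = 0/2 = 0,  σ² = 2/2 − (0)² = 1
Independent increments: Var[X_15] = 15·σ² = 15·(1) = 15


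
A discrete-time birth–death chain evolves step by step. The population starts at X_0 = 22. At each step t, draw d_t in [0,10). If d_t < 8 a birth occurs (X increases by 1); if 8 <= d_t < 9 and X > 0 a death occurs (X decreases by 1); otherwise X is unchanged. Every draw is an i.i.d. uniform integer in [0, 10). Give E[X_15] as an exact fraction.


X can drop by at most 1 per step and X_0 = 22 > T = 15, so X_t >= 22 − t >= 7 > 0 for every t <= 15: the floor at 0 (the 'and X > 0' condition) never binds. Hence X_15 = X_0 + Σ_{t<15} Y_t with i.i.d. increments Y_t = y(d_t) ∈ {+1, −1, 0}.
Outcome values over d=0..9: [1, 1, 1, 1, 1, 1, 1, 1, -1, 0]
Σy = 7, Σy² = 9, M = 10
μ = 7/10 = 7/10,  σ² = 9/10 − (7/10)² = 41/100
E[X_15] = 22 + 15·(7/10) = 65/2

65/2


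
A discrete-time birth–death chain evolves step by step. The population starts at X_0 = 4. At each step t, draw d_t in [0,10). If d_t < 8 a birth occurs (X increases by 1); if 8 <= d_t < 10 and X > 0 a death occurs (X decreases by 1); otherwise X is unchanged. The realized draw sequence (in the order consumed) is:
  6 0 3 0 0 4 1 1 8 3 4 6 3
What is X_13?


t=0: X=4, d=6 → birth, X_1=5
t=1: X=5, d=0 → birth, X_2=6
t=2: X=6, d=3 → birth, X_3=7
t=3: X=7, d=0 → birth, X_4=8
t=4: X=8, d=0 → birth, X_5=9
t=5: X=9, d=4 → birth, X_6=10
t=6: X=10, d=1 → birth, X_7=11
t=7: X=11, d=1 → birth, X_8=12
t=8: X=12, d=8 → death, X_9=11
t=9: X=11, d=3 → birth, X_10=12
t=10: X=12, d=4 → birth, X_11=13
t=11: X=13, d=6 → birth, X_12=14
t=12: X=14, d=3 → birth, X_13=15

15


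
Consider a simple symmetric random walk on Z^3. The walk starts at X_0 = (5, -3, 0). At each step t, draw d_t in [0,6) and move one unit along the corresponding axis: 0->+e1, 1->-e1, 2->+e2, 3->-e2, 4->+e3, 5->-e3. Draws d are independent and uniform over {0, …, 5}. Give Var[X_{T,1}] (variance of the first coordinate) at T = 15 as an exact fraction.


5

Outcome values over d=0..5: [1, -1, 0, 0, 0, 0]
Σy = 0, Σy² = 2, M = 6
μ = 0/6 = 0,  σ² = 2/6 − (0)² = 1/3
Independent increments: Var[X_15] = 15·σ² = 15·(1/3) = 5


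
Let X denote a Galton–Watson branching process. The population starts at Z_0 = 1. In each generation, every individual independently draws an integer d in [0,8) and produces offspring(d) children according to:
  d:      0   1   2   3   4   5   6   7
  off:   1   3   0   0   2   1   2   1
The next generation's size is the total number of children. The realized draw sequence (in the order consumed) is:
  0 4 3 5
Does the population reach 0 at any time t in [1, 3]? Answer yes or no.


gen 0: Z_0=1, draws=[0], offspring=[1], Z_1=1
gen 1: Z_1=1, draws=[4], offspring=[2], Z_2=2
gen 2: Z_2=2, draws=[3, 5], offspring=[0, 1], Z_3=1

no


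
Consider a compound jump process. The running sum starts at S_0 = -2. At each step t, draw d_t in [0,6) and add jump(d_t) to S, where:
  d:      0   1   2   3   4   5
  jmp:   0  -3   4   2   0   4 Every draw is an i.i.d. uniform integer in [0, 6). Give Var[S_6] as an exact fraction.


Outcome values over d=0..5: [0, -3, 4, 2, 0, 4]
Σy = 7, Σy² = 45, M = 6
μ = 7/6 = 7/6,  σ² = 45/6 − (7/6)² = 221/36
Independent increments: Var[S_6] = 6·σ² = 6·(221/36) = 221/6

221/6


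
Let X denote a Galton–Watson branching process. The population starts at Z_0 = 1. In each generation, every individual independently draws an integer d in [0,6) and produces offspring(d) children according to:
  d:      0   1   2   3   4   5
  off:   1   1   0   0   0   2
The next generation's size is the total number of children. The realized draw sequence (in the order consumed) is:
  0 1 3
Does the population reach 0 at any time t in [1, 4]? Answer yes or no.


yes

gen 0: Z_0=1, draws=[0], offspring=[1], Z_1=1
gen 1: Z_1=1, draws=[1], offspring=[1], Z_2=1
gen 2: Z_2=1, draws=[3], offspring=[0], Z_3=0
gen 3: Z_3=0, draws=[], offspring=[], Z_4=0


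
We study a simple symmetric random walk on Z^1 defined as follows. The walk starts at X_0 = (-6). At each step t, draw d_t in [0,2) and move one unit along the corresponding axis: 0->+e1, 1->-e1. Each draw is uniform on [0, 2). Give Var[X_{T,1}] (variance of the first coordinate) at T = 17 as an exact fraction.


17

Outcome values over d=0..1: [1, -1]
Σy = 0, Σy² = 2, M = 2
μ = 0/2 = 0,  σ² = 2/2 − (0)² = 1
Independent increments: Var[X_17] = 17·σ² = 17·(1) = 17


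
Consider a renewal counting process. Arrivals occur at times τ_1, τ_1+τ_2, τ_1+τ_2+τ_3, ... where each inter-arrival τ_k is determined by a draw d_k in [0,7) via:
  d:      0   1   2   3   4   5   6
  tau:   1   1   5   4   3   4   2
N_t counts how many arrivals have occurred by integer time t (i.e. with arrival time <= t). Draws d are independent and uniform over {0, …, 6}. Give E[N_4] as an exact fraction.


2851/2401

Inter-arrival values over d=0..6: [1, 1, 5, 4, 3, 4, 2]
Each d has probability 1/7, so the pmf of τ is: f(1) = 2/7, f(2) = 1/7, f(3) = 1/7, f(4) = 2/7, f(5) = 1/7
Renewal equation for m(n) = E[N_n]: condition on τ_1 = k (if k <= n, one arrival plus a fresh copy on the remaining n−k steps): m(n) = F(n) + Σ_{k<=n} f(k)·m(n−k), where F(n) = P(τ <= n) and m(0) = 0
m(1) = F(1) = 2/7
m(2) = F(2) + f(1)·m(1) = 3/7 + 2/7·2/7 = 25/49
m(3) = F(3) + f(1)·m(2) + f(2)·m(1) = 4/7 + 2/7·25/49 + 1/7·2/7 = 260/343
m(4) = F(4) + f(1)·m(3) + f(2)·m(2) + f(3)·m(1) = 6/7 + 2/7·260/343 + 1/7·25/49 + 1/7·2/7 = 2851/2401
E[N_4] = m(4) = 2851/2401


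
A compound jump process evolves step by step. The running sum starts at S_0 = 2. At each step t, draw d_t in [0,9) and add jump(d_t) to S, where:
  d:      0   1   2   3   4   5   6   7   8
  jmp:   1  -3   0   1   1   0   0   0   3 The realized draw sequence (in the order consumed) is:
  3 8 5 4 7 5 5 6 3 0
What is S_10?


t=0: S=2, d=3, jump=1, S_1=3
t=1: S=3, d=8, jump=3, S_2=6
t=2: S=6, d=5, jump=0, S_3=6
t=3: S=6, d=4, jump=1, S_4=7
t=4: S=7, d=7, jump=0, S_5=7
t=5: S=7, d=5, jump=0, S_6=7
t=6: S=7, d=5, jump=0, S_7=7
t=7: S=7, d=6, jump=0, S_8=7
t=8: S=7, d=3, jump=1, S_9=8
t=9: S=8, d=0, jump=1, S_10=9

9


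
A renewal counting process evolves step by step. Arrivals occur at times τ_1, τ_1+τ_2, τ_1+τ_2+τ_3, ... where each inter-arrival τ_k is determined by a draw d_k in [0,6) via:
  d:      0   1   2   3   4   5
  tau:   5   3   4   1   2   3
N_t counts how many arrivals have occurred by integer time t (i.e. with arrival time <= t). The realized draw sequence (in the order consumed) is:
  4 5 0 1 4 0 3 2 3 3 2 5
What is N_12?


3

draw d_1=4: τ_1=2, arrival time A_1=2
draw d_2=5: τ_2=3, arrival time A_2=5
draw d_3=0: τ_3=5, arrival time A_3=10
draw d_4=1: τ_4=3, arrival time A_4=13
draw d_5=4: τ_5=2, arrival time A_5=15
draw d_6=0: τ_6=5, arrival time A_6=20
draw d_7=3: τ_7=1, arrival time A_7=21
draw d_8=2: τ_8=4, arrival time A_8=25
draw d_9=3: τ_9=1, arrival time A_9=26
draw d_10=3: τ_10=1, arrival time A_10=27
draw d_11=2: τ_11=4, arrival time A_11=31
draw d_12=5: τ_12=3, arrival time A_12=34
N_t over t=0..12: 0:0 1:0 2:1 3:1 4:1 5:2 6:2 7:2 8:2 9:2 10:3 11:3 12:3
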